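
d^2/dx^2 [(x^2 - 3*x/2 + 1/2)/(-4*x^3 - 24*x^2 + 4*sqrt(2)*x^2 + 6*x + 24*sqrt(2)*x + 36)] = ((-(4*x - 3)*(-6*x^2 - 24*x + 4*sqrt(2)*x + 3 + 12*sqrt(2)) + 2*(3*x - sqrt(2) + 6)*(2*x^2 - 3*x + 1))*(-2*x^3 - 12*x^2 + 2*sqrt(2)*x^2 + 3*x + 12*sqrt(2)*x + 18) + (2*x^2 - 3*x + 1)*(-6*x^2 - 24*x + 4*sqrt(2)*x + 3 + 12*sqrt(2))^2 + 2*(-2*x^3 - 12*x^2 + 2*sqrt(2)*x^2 + 3*x + 12*sqrt(2)*x + 18)^2)/(2*(-2*x^3 - 12*x^2 + 2*sqrt(2)*x^2 + 3*x + 12*sqrt(2)*x + 18)^3)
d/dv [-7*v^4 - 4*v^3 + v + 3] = -28*v^3 - 12*v^2 + 1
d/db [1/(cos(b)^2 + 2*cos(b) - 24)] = 2*(cos(b) + 1)*sin(b)/(cos(b)^2 + 2*cos(b) - 24)^2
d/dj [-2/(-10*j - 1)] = -20/(10*j + 1)^2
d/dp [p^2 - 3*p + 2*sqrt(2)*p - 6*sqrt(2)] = 2*p - 3 + 2*sqrt(2)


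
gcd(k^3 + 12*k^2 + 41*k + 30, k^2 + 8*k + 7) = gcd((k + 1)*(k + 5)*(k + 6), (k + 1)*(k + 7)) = k + 1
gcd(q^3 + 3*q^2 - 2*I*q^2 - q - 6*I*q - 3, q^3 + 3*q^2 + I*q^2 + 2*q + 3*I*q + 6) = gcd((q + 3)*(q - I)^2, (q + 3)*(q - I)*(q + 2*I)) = q^2 + q*(3 - I) - 3*I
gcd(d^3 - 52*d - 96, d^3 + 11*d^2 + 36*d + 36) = d^2 + 8*d + 12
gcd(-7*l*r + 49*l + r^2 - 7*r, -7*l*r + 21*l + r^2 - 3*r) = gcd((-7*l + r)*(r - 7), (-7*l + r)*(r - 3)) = -7*l + r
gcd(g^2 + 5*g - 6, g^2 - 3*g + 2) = g - 1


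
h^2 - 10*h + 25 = (h - 5)^2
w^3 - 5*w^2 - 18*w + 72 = (w - 6)*(w - 3)*(w + 4)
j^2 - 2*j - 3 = (j - 3)*(j + 1)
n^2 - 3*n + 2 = (n - 2)*(n - 1)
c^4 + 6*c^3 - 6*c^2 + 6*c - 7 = (c - 1)*(c + 7)*(c - I)*(c + I)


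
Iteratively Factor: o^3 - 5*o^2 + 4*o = (o - 1)*(o^2 - 4*o) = (o - 4)*(o - 1)*(o)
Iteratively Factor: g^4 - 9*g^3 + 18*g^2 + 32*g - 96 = (g + 2)*(g^3 - 11*g^2 + 40*g - 48) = (g - 4)*(g + 2)*(g^2 - 7*g + 12) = (g - 4)^2*(g + 2)*(g - 3)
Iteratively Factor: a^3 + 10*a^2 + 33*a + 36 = (a + 4)*(a^2 + 6*a + 9) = (a + 3)*(a + 4)*(a + 3)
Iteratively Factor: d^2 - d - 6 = (d + 2)*(d - 3)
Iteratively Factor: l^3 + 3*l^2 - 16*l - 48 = (l + 3)*(l^2 - 16) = (l + 3)*(l + 4)*(l - 4)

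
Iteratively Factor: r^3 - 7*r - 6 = (r + 2)*(r^2 - 2*r - 3) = (r - 3)*(r + 2)*(r + 1)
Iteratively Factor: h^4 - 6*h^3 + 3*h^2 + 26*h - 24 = (h + 2)*(h^3 - 8*h^2 + 19*h - 12) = (h - 3)*(h + 2)*(h^2 - 5*h + 4) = (h - 4)*(h - 3)*(h + 2)*(h - 1)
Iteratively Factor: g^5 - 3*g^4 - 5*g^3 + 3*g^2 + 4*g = (g - 1)*(g^4 - 2*g^3 - 7*g^2 - 4*g) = g*(g - 1)*(g^3 - 2*g^2 - 7*g - 4) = g*(g - 1)*(g + 1)*(g^2 - 3*g - 4) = g*(g - 1)*(g + 1)^2*(g - 4)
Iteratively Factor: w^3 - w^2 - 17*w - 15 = (w - 5)*(w^2 + 4*w + 3) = (w - 5)*(w + 3)*(w + 1)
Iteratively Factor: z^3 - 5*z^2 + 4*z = (z - 4)*(z^2 - z) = (z - 4)*(z - 1)*(z)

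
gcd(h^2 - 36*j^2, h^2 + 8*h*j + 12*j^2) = h + 6*j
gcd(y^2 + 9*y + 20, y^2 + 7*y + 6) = 1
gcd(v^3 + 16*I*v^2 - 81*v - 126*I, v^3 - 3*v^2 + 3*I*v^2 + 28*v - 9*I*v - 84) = v + 7*I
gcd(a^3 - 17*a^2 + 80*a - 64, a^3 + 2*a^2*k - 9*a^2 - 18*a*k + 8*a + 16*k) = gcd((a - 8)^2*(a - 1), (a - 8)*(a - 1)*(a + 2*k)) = a^2 - 9*a + 8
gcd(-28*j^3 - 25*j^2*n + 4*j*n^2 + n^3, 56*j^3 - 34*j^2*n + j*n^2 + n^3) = 28*j^2 - 3*j*n - n^2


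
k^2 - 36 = (k - 6)*(k + 6)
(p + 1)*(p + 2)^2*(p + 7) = p^4 + 12*p^3 + 43*p^2 + 60*p + 28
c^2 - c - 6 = (c - 3)*(c + 2)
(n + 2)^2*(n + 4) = n^3 + 8*n^2 + 20*n + 16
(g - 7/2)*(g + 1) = g^2 - 5*g/2 - 7/2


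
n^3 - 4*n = n*(n - 2)*(n + 2)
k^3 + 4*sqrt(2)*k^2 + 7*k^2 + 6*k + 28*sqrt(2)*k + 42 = (k + 7)*(k + sqrt(2))*(k + 3*sqrt(2))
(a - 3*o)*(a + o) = a^2 - 2*a*o - 3*o^2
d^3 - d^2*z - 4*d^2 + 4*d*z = d*(d - 4)*(d - z)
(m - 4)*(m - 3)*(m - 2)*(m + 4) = m^4 - 5*m^3 - 10*m^2 + 80*m - 96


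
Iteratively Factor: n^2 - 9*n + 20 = (n - 5)*(n - 4)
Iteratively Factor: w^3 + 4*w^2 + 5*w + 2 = (w + 1)*(w^2 + 3*w + 2) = (w + 1)^2*(w + 2)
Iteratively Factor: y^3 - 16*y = (y - 4)*(y^2 + 4*y) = y*(y - 4)*(y + 4)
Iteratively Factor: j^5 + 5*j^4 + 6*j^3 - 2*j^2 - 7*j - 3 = (j + 3)*(j^4 + 2*j^3 - 2*j - 1) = (j + 1)*(j + 3)*(j^3 + j^2 - j - 1) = (j + 1)^2*(j + 3)*(j^2 - 1) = (j + 1)^3*(j + 3)*(j - 1)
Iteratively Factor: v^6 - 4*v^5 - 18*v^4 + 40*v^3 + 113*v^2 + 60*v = (v)*(v^5 - 4*v^4 - 18*v^3 + 40*v^2 + 113*v + 60) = v*(v - 5)*(v^4 + v^3 - 13*v^2 - 25*v - 12) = v*(v - 5)*(v + 1)*(v^3 - 13*v - 12) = v*(v - 5)*(v + 1)*(v + 3)*(v^2 - 3*v - 4) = v*(v - 5)*(v - 4)*(v + 1)*(v + 3)*(v + 1)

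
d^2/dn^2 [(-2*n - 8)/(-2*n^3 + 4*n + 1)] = 8*(-2*(n + 4)*(3*n^2 - 2)^2 + (-3*n^2 - 3*n*(n + 4) + 2)*(-2*n^3 + 4*n + 1))/(-2*n^3 + 4*n + 1)^3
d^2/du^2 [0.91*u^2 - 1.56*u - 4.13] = 1.82000000000000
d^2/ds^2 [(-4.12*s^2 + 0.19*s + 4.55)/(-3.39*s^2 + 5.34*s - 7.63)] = (144.798426*s^3 - 953.134434*s^2 + 523.687878*s + 440.11037)/(38.958219*s^6 - 184.103442*s^5 + 553.057821*s^4 - 981.010332*s^3 + 1244.787957*s^2 - 932.634738*s + 444.194947)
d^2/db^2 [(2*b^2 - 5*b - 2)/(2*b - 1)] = -32/(8*b^3 - 12*b^2 + 6*b - 1)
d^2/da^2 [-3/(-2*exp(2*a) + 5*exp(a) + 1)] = 3*((5 - 8*exp(a))*(-2*exp(2*a) + 5*exp(a) + 1) - 2*(4*exp(a) - 5)^2*exp(a))*exp(a)/(-2*exp(2*a) + 5*exp(a) + 1)^3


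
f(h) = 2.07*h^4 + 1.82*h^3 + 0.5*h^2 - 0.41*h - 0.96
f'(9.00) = 6486.97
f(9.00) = 14943.90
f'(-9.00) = -5603.27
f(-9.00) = 12297.72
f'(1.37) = 32.50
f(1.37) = 11.39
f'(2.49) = 163.76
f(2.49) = 108.79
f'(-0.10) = -0.46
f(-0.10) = -0.92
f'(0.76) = 7.14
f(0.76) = 0.51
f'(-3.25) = -230.23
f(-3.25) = 174.12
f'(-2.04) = -50.02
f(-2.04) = 22.36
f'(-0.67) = -1.12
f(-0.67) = -0.59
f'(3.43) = 401.38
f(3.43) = 363.47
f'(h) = 8.28*h^3 + 5.46*h^2 + 1.0*h - 0.41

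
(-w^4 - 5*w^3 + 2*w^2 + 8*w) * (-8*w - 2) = 8*w^5 + 42*w^4 - 6*w^3 - 68*w^2 - 16*w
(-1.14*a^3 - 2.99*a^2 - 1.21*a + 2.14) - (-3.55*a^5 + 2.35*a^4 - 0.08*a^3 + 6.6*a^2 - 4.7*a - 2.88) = 3.55*a^5 - 2.35*a^4 - 1.06*a^3 - 9.59*a^2 + 3.49*a + 5.02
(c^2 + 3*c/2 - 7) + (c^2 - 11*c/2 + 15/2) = 2*c^2 - 4*c + 1/2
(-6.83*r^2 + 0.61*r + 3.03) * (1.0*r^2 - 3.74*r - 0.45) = -6.83*r^4 + 26.1542*r^3 + 3.8221*r^2 - 11.6067*r - 1.3635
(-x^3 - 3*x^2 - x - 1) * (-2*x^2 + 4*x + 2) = 2*x^5 + 2*x^4 - 12*x^3 - 8*x^2 - 6*x - 2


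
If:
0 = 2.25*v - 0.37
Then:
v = 0.16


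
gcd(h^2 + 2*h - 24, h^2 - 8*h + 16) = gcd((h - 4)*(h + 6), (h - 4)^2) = h - 4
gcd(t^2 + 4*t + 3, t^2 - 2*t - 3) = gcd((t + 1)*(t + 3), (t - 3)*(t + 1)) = t + 1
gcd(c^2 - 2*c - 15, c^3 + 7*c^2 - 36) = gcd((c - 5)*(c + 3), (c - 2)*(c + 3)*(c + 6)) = c + 3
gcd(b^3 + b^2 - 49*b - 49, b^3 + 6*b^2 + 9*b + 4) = b + 1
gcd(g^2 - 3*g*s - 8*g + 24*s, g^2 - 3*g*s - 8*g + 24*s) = -g^2 + 3*g*s + 8*g - 24*s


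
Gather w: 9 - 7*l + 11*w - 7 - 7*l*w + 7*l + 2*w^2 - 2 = 2*w^2 + w*(11 - 7*l)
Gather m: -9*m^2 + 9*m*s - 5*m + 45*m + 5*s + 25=-9*m^2 + m*(9*s + 40) + 5*s + 25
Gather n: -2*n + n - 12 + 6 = -n - 6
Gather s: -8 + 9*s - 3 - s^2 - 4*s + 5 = -s^2 + 5*s - 6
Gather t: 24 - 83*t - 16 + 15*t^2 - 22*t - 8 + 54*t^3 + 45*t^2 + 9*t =54*t^3 + 60*t^2 - 96*t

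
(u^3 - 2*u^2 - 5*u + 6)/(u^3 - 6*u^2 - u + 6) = (u^2 - u - 6)/(u^2 - 5*u - 6)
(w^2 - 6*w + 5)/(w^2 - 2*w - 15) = (w - 1)/(w + 3)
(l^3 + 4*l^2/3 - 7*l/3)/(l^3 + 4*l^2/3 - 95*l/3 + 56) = l*(3*l^2 + 4*l - 7)/(3*l^3 + 4*l^2 - 95*l + 168)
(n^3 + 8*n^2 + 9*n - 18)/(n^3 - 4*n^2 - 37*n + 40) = (n^2 + 9*n + 18)/(n^2 - 3*n - 40)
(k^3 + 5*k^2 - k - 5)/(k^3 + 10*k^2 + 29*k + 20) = (k - 1)/(k + 4)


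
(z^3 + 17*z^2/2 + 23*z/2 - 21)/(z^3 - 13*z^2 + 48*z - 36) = (z^2 + 19*z/2 + 21)/(z^2 - 12*z + 36)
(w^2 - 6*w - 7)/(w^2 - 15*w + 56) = (w + 1)/(w - 8)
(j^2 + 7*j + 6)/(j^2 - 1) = (j + 6)/(j - 1)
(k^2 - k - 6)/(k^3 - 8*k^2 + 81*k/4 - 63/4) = 4*(k + 2)/(4*k^2 - 20*k + 21)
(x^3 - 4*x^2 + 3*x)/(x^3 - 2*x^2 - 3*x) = (x - 1)/(x + 1)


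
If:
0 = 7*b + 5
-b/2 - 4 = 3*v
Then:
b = -5/7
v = -17/14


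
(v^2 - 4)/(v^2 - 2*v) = (v + 2)/v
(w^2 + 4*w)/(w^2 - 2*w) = (w + 4)/(w - 2)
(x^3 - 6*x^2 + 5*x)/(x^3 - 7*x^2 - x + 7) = x*(x - 5)/(x^2 - 6*x - 7)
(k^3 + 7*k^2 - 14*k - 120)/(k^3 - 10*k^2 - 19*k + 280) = (k^2 + 2*k - 24)/(k^2 - 15*k + 56)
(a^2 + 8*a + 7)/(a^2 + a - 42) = (a + 1)/(a - 6)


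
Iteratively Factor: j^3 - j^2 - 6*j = (j + 2)*(j^2 - 3*j) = (j - 3)*(j + 2)*(j)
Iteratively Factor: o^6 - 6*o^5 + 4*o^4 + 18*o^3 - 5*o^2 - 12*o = (o - 1)*(o^5 - 5*o^4 - o^3 + 17*o^2 + 12*o) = (o - 4)*(o - 1)*(o^4 - o^3 - 5*o^2 - 3*o) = (o - 4)*(o - 1)*(o + 1)*(o^3 - 2*o^2 - 3*o) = o*(o - 4)*(o - 1)*(o + 1)*(o^2 - 2*o - 3) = o*(o - 4)*(o - 1)*(o + 1)^2*(o - 3)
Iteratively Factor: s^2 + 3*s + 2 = (s + 1)*(s + 2)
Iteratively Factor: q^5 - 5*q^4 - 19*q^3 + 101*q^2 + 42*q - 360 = (q - 5)*(q^4 - 19*q^2 + 6*q + 72) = (q - 5)*(q - 3)*(q^3 + 3*q^2 - 10*q - 24) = (q - 5)*(q - 3)*(q + 2)*(q^2 + q - 12) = (q - 5)*(q - 3)^2*(q + 2)*(q + 4)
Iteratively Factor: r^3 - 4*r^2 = (r)*(r^2 - 4*r) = r*(r - 4)*(r)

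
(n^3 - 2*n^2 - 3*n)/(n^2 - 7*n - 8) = n*(n - 3)/(n - 8)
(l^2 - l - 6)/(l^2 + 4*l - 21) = (l + 2)/(l + 7)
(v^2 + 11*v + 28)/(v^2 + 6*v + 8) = (v + 7)/(v + 2)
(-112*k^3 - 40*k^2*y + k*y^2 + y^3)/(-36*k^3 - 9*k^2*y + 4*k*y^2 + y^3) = (-28*k^2 - 3*k*y + y^2)/(-9*k^2 + y^2)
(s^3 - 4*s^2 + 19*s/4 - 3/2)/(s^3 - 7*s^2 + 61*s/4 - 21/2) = (2*s - 1)/(2*s - 7)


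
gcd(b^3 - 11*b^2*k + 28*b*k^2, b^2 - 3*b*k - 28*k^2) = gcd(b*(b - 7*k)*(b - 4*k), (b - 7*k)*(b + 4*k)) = b - 7*k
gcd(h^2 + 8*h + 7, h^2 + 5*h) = 1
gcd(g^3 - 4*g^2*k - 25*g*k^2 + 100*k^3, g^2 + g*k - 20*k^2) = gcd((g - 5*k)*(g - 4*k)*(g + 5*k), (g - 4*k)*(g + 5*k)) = g^2 + g*k - 20*k^2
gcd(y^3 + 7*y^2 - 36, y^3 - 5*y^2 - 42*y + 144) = y + 6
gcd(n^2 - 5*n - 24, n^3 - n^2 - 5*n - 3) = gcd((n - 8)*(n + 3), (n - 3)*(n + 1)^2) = 1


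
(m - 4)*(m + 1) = m^2 - 3*m - 4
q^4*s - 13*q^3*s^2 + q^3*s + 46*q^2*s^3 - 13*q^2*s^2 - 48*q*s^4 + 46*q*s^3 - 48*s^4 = (q - 8*s)*(q - 3*s)*(q - 2*s)*(q*s + s)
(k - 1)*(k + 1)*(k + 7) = k^3 + 7*k^2 - k - 7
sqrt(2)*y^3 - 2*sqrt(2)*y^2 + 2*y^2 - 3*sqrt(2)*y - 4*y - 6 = (y - 3)*(y + sqrt(2))*(sqrt(2)*y + sqrt(2))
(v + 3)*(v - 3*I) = v^2 + 3*v - 3*I*v - 9*I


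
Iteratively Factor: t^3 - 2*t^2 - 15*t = (t)*(t^2 - 2*t - 15) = t*(t - 5)*(t + 3)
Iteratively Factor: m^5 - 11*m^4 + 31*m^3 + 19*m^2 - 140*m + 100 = (m + 2)*(m^4 - 13*m^3 + 57*m^2 - 95*m + 50) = (m - 5)*(m + 2)*(m^3 - 8*m^2 + 17*m - 10) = (m - 5)*(m - 2)*(m + 2)*(m^2 - 6*m + 5) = (m - 5)^2*(m - 2)*(m + 2)*(m - 1)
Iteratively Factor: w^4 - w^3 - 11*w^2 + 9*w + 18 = (w + 3)*(w^3 - 4*w^2 + w + 6) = (w + 1)*(w + 3)*(w^2 - 5*w + 6) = (w - 3)*(w + 1)*(w + 3)*(w - 2)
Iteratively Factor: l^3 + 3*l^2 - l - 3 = (l + 3)*(l^2 - 1) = (l + 1)*(l + 3)*(l - 1)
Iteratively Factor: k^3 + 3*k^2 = (k)*(k^2 + 3*k) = k*(k + 3)*(k)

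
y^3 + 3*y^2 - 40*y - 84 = (y - 6)*(y + 2)*(y + 7)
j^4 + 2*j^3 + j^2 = j^2*(j + 1)^2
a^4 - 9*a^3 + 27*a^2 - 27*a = a*(a - 3)^3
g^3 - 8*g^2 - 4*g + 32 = (g - 8)*(g - 2)*(g + 2)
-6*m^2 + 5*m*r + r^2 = (-m + r)*(6*m + r)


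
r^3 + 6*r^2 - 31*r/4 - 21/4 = (r - 3/2)*(r + 1/2)*(r + 7)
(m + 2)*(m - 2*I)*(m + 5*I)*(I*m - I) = I*m^4 - 3*m^3 + I*m^3 - 3*m^2 + 8*I*m^2 + 6*m + 10*I*m - 20*I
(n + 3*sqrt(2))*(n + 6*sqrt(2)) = n^2 + 9*sqrt(2)*n + 36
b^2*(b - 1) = b^3 - b^2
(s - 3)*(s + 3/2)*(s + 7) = s^3 + 11*s^2/2 - 15*s - 63/2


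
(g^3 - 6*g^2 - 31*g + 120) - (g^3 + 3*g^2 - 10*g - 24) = -9*g^2 - 21*g + 144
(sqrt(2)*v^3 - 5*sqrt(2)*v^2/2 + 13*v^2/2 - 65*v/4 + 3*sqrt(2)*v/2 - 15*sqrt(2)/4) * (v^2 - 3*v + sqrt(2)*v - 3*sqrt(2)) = sqrt(2)*v^5 - 11*sqrt(2)*v^4/2 + 17*v^4/2 - 187*v^3/4 + 31*sqrt(2)*v^3/2 - 44*sqrt(2)*v^2 + 267*v^2/4 - 33*v/2 + 60*sqrt(2)*v + 45/2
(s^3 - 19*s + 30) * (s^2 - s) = s^5 - s^4 - 19*s^3 + 49*s^2 - 30*s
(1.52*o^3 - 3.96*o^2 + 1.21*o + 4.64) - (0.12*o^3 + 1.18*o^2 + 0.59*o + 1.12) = 1.4*o^3 - 5.14*o^2 + 0.62*o + 3.52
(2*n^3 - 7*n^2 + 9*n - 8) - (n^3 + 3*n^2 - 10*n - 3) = n^3 - 10*n^2 + 19*n - 5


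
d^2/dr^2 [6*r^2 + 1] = 12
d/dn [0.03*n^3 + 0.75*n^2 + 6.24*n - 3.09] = 0.09*n^2 + 1.5*n + 6.24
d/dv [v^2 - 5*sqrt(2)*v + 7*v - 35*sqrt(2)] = 2*v - 5*sqrt(2) + 7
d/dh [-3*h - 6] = -3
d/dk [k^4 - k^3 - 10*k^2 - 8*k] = 4*k^3 - 3*k^2 - 20*k - 8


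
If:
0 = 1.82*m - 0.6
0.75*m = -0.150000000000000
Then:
No Solution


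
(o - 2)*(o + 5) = o^2 + 3*o - 10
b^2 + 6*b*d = b*(b + 6*d)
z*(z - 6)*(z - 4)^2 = z^4 - 14*z^3 + 64*z^2 - 96*z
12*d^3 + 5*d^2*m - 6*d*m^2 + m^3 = (-4*d + m)*(-3*d + m)*(d + m)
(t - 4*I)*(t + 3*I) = t^2 - I*t + 12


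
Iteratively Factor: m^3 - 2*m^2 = (m)*(m^2 - 2*m) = m^2*(m - 2)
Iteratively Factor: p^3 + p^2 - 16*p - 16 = (p - 4)*(p^2 + 5*p + 4) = (p - 4)*(p + 4)*(p + 1)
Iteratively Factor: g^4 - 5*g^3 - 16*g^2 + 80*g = (g + 4)*(g^3 - 9*g^2 + 20*g) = g*(g + 4)*(g^2 - 9*g + 20) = g*(g - 5)*(g + 4)*(g - 4)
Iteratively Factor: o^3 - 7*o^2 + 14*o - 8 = (o - 1)*(o^2 - 6*o + 8) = (o - 4)*(o - 1)*(o - 2)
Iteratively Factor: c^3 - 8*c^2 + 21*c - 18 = (c - 3)*(c^2 - 5*c + 6) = (c - 3)^2*(c - 2)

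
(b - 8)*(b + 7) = b^2 - b - 56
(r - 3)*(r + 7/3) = r^2 - 2*r/3 - 7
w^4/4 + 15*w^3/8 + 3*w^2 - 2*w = w*(w/4 + 1)*(w - 1/2)*(w + 4)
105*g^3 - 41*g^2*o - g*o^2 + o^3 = (-5*g + o)*(-3*g + o)*(7*g + o)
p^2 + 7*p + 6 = (p + 1)*(p + 6)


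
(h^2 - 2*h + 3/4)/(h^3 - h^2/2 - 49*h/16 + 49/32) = 8*(2*h - 3)/(16*h^2 - 49)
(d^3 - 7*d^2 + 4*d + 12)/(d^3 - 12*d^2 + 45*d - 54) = (d^2 - d - 2)/(d^2 - 6*d + 9)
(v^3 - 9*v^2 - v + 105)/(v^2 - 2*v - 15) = v - 7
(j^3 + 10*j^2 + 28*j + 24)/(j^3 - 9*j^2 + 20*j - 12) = (j^3 + 10*j^2 + 28*j + 24)/(j^3 - 9*j^2 + 20*j - 12)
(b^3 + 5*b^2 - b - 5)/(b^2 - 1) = b + 5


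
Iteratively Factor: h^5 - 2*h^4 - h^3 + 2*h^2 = (h + 1)*(h^4 - 3*h^3 + 2*h^2) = (h - 1)*(h + 1)*(h^3 - 2*h^2) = (h - 2)*(h - 1)*(h + 1)*(h^2) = h*(h - 2)*(h - 1)*(h + 1)*(h)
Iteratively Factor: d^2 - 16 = (d + 4)*(d - 4)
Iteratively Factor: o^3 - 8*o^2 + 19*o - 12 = (o - 1)*(o^2 - 7*o + 12) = (o - 3)*(o - 1)*(o - 4)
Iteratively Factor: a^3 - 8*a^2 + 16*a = (a - 4)*(a^2 - 4*a) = a*(a - 4)*(a - 4)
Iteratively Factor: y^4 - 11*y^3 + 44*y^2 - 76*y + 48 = (y - 4)*(y^3 - 7*y^2 + 16*y - 12) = (y - 4)*(y - 2)*(y^2 - 5*y + 6) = (y - 4)*(y - 2)^2*(y - 3)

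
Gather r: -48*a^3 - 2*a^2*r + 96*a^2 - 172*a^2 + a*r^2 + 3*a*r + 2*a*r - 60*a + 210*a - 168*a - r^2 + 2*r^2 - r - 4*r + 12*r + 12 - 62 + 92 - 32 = -48*a^3 - 76*a^2 - 18*a + r^2*(a + 1) + r*(-2*a^2 + 5*a + 7) + 10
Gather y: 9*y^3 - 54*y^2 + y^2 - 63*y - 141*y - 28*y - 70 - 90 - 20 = 9*y^3 - 53*y^2 - 232*y - 180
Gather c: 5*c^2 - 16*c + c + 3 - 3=5*c^2 - 15*c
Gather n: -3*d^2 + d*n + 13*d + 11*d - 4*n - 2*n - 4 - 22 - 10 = -3*d^2 + 24*d + n*(d - 6) - 36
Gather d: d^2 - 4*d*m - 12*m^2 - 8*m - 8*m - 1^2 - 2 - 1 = d^2 - 4*d*m - 12*m^2 - 16*m - 4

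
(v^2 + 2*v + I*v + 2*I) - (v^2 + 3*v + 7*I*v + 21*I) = -v - 6*I*v - 19*I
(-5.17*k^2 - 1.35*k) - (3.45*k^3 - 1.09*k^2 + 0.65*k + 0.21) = -3.45*k^3 - 4.08*k^2 - 2.0*k - 0.21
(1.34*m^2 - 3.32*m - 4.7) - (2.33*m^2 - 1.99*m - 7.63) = -0.99*m^2 - 1.33*m + 2.93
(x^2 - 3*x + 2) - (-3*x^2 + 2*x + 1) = 4*x^2 - 5*x + 1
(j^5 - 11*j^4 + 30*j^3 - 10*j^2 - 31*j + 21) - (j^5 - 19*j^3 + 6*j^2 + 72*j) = -11*j^4 + 49*j^3 - 16*j^2 - 103*j + 21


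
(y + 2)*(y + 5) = y^2 + 7*y + 10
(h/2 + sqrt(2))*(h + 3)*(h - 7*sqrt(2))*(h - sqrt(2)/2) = h^4/2 - 11*sqrt(2)*h^3/4 + 3*h^3/2 - 33*sqrt(2)*h^2/4 - 23*h^2/2 - 69*h/2 + 7*sqrt(2)*h + 21*sqrt(2)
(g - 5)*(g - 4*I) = g^2 - 5*g - 4*I*g + 20*I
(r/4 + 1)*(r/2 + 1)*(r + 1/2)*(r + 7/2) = r^4/8 + 5*r^3/4 + 135*r^2/32 + 85*r/16 + 7/4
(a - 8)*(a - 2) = a^2 - 10*a + 16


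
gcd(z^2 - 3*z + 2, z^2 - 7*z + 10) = z - 2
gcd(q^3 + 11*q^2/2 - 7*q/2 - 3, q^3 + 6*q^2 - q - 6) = q^2 + 5*q - 6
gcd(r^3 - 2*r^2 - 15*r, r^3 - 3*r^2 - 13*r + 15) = r^2 - 2*r - 15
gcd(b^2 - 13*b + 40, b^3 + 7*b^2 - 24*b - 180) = b - 5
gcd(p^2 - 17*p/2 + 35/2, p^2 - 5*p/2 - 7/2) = p - 7/2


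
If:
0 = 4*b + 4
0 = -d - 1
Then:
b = -1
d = -1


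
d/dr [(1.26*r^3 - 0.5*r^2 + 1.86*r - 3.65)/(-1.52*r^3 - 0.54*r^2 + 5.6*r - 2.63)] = (-1.4404*r^4 + 19.7664*r^3 - 28.381*r^2 - 1.312*r + 15.5482)/(2.3104*r^6 + 1.6416*r^5 - 16.7324*r^4 + 1.9472*r^3 + 34.2004*r^2 - 29.456*r + 6.9169)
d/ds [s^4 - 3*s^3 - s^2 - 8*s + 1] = 4*s^3 - 9*s^2 - 2*s - 8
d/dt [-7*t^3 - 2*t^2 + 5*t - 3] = -21*t^2 - 4*t + 5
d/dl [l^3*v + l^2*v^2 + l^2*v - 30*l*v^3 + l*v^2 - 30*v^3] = v*(3*l^2 + 2*l*v + 2*l - 30*v^2 + v)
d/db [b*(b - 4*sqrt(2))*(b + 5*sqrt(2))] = 3*b^2 + 2*sqrt(2)*b - 40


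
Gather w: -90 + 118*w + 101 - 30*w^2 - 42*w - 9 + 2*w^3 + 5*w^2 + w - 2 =2*w^3 - 25*w^2 + 77*w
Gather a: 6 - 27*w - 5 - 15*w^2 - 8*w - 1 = -15*w^2 - 35*w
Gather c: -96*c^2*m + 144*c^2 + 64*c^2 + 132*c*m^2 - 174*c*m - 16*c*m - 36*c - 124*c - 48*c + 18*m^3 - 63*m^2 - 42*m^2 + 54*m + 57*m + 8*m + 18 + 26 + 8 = c^2*(208 - 96*m) + c*(132*m^2 - 190*m - 208) + 18*m^3 - 105*m^2 + 119*m + 52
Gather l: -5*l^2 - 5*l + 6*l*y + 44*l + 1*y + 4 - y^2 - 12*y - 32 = -5*l^2 + l*(6*y + 39) - y^2 - 11*y - 28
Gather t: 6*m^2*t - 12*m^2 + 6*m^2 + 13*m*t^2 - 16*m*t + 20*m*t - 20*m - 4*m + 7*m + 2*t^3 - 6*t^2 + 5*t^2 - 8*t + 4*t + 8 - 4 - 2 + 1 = -6*m^2 - 17*m + 2*t^3 + t^2*(13*m - 1) + t*(6*m^2 + 4*m - 4) + 3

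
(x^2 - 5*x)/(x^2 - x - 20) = x/(x + 4)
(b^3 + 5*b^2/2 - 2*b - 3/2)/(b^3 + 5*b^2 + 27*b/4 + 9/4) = 2*(b - 1)/(2*b + 3)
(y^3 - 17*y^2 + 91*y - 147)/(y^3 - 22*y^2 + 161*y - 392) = (y - 3)/(y - 8)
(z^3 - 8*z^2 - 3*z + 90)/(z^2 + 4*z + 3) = (z^2 - 11*z + 30)/(z + 1)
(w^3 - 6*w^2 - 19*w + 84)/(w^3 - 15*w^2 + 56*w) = (w^2 + w - 12)/(w*(w - 8))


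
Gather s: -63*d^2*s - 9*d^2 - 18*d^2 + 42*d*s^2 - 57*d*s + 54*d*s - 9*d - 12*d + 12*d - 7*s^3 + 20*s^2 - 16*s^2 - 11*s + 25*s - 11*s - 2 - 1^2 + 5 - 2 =-27*d^2 - 9*d - 7*s^3 + s^2*(42*d + 4) + s*(-63*d^2 - 3*d + 3)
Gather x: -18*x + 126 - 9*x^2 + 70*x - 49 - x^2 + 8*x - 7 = -10*x^2 + 60*x + 70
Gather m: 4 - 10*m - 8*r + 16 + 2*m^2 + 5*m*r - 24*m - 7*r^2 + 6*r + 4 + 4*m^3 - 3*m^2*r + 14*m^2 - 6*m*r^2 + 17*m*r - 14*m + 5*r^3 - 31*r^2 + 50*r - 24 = 4*m^3 + m^2*(16 - 3*r) + m*(-6*r^2 + 22*r - 48) + 5*r^3 - 38*r^2 + 48*r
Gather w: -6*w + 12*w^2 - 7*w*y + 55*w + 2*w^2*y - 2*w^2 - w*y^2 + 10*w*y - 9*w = w^2*(2*y + 10) + w*(-y^2 + 3*y + 40)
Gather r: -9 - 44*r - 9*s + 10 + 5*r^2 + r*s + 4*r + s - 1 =5*r^2 + r*(s - 40) - 8*s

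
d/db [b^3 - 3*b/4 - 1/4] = 3*b^2 - 3/4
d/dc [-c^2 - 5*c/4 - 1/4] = -2*c - 5/4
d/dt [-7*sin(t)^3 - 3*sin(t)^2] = -3*(7*sin(t) + 2)*sin(t)*cos(t)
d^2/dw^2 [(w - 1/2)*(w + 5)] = 2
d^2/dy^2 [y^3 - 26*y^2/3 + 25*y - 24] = 6*y - 52/3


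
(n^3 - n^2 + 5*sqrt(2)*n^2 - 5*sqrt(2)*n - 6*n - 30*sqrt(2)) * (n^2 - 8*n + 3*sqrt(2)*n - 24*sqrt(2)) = n^5 - 9*n^4 + 8*sqrt(2)*n^4 - 72*sqrt(2)*n^3 + 32*n^3 - 222*n^2 + 16*sqrt(2)*n^2 + 60*n + 384*sqrt(2)*n + 1440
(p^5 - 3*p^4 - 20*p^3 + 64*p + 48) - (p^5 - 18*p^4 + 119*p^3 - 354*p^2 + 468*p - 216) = 15*p^4 - 139*p^3 + 354*p^2 - 404*p + 264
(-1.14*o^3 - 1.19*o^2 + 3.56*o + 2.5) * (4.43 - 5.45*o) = 6.213*o^4 + 1.4353*o^3 - 24.6737*o^2 + 2.1458*o + 11.075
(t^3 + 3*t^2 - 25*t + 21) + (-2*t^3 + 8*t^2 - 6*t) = -t^3 + 11*t^2 - 31*t + 21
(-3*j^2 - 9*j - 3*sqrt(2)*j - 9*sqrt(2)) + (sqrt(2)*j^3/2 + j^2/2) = sqrt(2)*j^3/2 - 5*j^2/2 - 9*j - 3*sqrt(2)*j - 9*sqrt(2)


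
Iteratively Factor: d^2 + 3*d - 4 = (d - 1)*(d + 4)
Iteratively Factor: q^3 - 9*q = (q)*(q^2 - 9) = q*(q + 3)*(q - 3)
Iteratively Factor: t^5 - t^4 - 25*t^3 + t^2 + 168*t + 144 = (t - 4)*(t^4 + 3*t^3 - 13*t^2 - 51*t - 36) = (t - 4)^2*(t^3 + 7*t^2 + 15*t + 9) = (t - 4)^2*(t + 3)*(t^2 + 4*t + 3) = (t - 4)^2*(t + 3)^2*(t + 1)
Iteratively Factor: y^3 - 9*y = (y - 3)*(y^2 + 3*y) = (y - 3)*(y + 3)*(y)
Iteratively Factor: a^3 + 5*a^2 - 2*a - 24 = (a + 4)*(a^2 + a - 6) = (a + 3)*(a + 4)*(a - 2)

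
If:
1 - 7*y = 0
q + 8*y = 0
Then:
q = -8/7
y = 1/7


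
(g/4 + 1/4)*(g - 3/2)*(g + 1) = g^3/4 + g^2/8 - g/2 - 3/8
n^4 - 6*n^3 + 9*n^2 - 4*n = n*(n - 4)*(n - 1)^2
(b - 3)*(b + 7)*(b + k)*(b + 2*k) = b^4 + 3*b^3*k + 4*b^3 + 2*b^2*k^2 + 12*b^2*k - 21*b^2 + 8*b*k^2 - 63*b*k - 42*k^2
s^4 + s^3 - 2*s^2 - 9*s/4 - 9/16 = (s - 3/2)*(s + 1/2)^2*(s + 3/2)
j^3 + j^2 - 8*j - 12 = (j - 3)*(j + 2)^2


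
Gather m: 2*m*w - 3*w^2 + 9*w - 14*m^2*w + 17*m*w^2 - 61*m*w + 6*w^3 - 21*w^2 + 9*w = -14*m^2*w + m*(17*w^2 - 59*w) + 6*w^3 - 24*w^2 + 18*w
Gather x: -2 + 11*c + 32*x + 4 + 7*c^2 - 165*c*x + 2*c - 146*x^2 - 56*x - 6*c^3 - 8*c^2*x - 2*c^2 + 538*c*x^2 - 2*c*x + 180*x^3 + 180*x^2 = -6*c^3 + 5*c^2 + 13*c + 180*x^3 + x^2*(538*c + 34) + x*(-8*c^2 - 167*c - 24) + 2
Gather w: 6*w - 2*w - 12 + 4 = 4*w - 8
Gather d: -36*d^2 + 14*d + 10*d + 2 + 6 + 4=-36*d^2 + 24*d + 12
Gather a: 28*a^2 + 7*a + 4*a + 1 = 28*a^2 + 11*a + 1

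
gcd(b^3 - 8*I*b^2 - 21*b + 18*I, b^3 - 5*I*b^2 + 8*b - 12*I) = 1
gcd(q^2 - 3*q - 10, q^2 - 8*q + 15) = q - 5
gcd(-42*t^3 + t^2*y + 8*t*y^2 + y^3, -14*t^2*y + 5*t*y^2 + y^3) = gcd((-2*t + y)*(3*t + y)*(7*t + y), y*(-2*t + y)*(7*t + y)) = -14*t^2 + 5*t*y + y^2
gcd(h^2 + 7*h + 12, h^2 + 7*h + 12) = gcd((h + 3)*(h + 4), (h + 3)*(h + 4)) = h^2 + 7*h + 12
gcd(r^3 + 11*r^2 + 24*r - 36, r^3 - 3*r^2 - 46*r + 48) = r^2 + 5*r - 6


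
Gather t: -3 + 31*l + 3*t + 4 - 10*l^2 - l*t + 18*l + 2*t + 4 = -10*l^2 + 49*l + t*(5 - l) + 5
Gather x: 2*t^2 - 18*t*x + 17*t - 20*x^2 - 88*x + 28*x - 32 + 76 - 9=2*t^2 + 17*t - 20*x^2 + x*(-18*t - 60) + 35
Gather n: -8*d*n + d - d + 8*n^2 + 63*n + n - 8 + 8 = 8*n^2 + n*(64 - 8*d)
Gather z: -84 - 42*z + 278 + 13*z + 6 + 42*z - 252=13*z - 52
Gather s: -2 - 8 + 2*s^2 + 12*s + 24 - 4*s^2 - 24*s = -2*s^2 - 12*s + 14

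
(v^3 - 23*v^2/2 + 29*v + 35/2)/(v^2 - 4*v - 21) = (2*v^2 - 9*v - 5)/(2*(v + 3))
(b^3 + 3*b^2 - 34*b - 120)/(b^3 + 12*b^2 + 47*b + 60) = (b - 6)/(b + 3)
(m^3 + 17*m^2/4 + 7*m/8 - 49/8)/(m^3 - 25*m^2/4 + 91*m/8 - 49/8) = (8*m^2 + 42*m + 49)/(8*m^2 - 42*m + 49)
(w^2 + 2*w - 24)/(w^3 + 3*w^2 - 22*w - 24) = 1/(w + 1)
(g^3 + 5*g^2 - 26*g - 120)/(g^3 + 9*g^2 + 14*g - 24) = (g - 5)/(g - 1)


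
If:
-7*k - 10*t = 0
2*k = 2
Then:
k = 1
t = -7/10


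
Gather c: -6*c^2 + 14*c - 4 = -6*c^2 + 14*c - 4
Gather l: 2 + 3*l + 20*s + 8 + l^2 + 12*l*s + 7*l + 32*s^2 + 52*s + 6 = l^2 + l*(12*s + 10) + 32*s^2 + 72*s + 16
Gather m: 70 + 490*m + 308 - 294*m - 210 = 196*m + 168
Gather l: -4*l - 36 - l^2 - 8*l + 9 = -l^2 - 12*l - 27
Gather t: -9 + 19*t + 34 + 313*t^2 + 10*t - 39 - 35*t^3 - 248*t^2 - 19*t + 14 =-35*t^3 + 65*t^2 + 10*t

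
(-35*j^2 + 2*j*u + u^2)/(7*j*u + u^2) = (-5*j + u)/u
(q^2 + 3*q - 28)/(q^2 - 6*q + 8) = (q + 7)/(q - 2)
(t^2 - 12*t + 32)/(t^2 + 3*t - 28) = (t - 8)/(t + 7)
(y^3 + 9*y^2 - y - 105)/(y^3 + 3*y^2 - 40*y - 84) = (y^2 + 2*y - 15)/(y^2 - 4*y - 12)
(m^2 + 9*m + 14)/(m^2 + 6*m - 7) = (m + 2)/(m - 1)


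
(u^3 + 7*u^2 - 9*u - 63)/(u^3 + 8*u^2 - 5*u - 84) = (u + 3)/(u + 4)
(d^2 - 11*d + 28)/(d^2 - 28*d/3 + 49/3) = 3*(d - 4)/(3*d - 7)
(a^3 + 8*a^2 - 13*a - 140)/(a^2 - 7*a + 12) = (a^2 + 12*a + 35)/(a - 3)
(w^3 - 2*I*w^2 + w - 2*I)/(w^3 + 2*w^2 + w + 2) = (w - 2*I)/(w + 2)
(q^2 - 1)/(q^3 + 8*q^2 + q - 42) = (q^2 - 1)/(q^3 + 8*q^2 + q - 42)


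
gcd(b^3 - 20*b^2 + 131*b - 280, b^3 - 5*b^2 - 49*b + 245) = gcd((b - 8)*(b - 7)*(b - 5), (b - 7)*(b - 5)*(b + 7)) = b^2 - 12*b + 35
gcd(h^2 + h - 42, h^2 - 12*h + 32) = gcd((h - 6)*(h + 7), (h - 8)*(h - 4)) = 1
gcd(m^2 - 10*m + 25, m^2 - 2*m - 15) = m - 5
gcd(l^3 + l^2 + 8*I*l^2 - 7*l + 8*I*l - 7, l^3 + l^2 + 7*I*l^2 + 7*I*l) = l^2 + l*(1 + 7*I) + 7*I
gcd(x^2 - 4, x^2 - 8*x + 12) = x - 2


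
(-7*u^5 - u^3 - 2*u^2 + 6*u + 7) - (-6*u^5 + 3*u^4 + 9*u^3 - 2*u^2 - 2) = -u^5 - 3*u^4 - 10*u^3 + 6*u + 9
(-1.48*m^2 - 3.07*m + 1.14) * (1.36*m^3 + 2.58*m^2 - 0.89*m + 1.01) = -2.0128*m^5 - 7.9936*m^4 - 5.053*m^3 + 4.1787*m^2 - 4.1153*m + 1.1514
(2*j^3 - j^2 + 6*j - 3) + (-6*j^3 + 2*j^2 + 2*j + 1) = -4*j^3 + j^2 + 8*j - 2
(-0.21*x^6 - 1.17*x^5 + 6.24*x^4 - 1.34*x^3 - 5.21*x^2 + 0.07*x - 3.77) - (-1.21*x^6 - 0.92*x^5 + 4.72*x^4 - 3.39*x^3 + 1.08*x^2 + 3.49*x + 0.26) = 1.0*x^6 - 0.25*x^5 + 1.52*x^4 + 2.05*x^3 - 6.29*x^2 - 3.42*x - 4.03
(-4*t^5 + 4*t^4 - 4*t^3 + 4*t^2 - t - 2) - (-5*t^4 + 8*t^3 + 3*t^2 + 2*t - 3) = -4*t^5 + 9*t^4 - 12*t^3 + t^2 - 3*t + 1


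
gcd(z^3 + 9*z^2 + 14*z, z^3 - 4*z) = z^2 + 2*z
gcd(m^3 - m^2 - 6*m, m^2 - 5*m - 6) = 1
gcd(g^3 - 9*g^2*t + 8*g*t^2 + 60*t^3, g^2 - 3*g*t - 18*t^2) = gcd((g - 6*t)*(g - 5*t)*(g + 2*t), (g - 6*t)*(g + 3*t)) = -g + 6*t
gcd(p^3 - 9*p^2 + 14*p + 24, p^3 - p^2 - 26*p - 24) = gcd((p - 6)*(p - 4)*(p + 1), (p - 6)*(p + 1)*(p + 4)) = p^2 - 5*p - 6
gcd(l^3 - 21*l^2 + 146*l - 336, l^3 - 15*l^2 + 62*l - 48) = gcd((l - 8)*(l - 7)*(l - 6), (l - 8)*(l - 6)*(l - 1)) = l^2 - 14*l + 48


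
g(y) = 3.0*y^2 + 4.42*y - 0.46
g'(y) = 6.0*y + 4.42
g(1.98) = 20.05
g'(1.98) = 16.30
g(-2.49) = 7.13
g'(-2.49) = -10.52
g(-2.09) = 3.41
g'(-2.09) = -8.12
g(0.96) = 6.55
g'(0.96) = 10.18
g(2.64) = 32.12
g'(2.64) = 20.26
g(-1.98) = 2.55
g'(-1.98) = -7.46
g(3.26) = 45.83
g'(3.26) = 23.98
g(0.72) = 4.28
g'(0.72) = 8.74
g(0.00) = -0.46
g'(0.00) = 4.42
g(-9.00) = 202.76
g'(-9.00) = -49.58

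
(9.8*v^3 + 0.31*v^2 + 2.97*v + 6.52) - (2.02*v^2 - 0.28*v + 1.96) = 9.8*v^3 - 1.71*v^2 + 3.25*v + 4.56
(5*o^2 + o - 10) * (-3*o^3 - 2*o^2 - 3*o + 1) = -15*o^5 - 13*o^4 + 13*o^3 + 22*o^2 + 31*o - 10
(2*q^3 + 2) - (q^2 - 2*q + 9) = 2*q^3 - q^2 + 2*q - 7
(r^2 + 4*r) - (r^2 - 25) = 4*r + 25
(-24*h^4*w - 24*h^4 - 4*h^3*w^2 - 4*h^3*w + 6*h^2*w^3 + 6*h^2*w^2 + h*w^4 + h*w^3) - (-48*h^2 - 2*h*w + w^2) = -24*h^4*w - 24*h^4 - 4*h^3*w^2 - 4*h^3*w + 6*h^2*w^3 + 6*h^2*w^2 + 48*h^2 + h*w^4 + h*w^3 + 2*h*w - w^2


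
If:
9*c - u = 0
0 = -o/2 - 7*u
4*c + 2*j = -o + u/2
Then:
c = u/9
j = 253*u/36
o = -14*u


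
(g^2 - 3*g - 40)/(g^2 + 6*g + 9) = (g^2 - 3*g - 40)/(g^2 + 6*g + 9)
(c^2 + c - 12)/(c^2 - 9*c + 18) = (c + 4)/(c - 6)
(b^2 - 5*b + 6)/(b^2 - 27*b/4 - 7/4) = 4*(-b^2 + 5*b - 6)/(-4*b^2 + 27*b + 7)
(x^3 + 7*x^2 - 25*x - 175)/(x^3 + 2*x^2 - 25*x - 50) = (x + 7)/(x + 2)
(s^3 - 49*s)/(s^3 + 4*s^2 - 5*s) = (s^2 - 49)/(s^2 + 4*s - 5)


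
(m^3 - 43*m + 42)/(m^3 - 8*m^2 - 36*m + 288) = (m^2 + 6*m - 7)/(m^2 - 2*m - 48)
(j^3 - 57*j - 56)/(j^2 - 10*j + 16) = (j^2 + 8*j + 7)/(j - 2)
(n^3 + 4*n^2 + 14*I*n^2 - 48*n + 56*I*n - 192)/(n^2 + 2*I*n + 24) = (n^2 + n*(4 + 8*I) + 32*I)/(n - 4*I)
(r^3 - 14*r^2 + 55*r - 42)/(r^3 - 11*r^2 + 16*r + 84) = (r - 1)/(r + 2)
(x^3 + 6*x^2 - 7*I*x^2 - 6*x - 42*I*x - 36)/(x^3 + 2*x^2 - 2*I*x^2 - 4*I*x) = (x^3 + x^2*(6 - 7*I) - 6*x*(1 + 7*I) - 36)/(x*(x^2 + 2*x*(1 - I) - 4*I))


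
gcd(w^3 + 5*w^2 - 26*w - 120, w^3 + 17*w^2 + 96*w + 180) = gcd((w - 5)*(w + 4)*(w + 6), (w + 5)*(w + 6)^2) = w + 6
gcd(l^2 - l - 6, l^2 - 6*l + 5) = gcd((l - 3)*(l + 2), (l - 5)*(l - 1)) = 1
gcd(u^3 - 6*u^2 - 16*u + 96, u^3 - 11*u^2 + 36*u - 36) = u - 6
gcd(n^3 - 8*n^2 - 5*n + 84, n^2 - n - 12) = n^2 - n - 12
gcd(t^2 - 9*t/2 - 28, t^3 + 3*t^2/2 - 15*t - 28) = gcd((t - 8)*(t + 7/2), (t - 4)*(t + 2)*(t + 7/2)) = t + 7/2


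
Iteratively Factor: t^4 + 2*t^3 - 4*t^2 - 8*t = (t - 2)*(t^3 + 4*t^2 + 4*t) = (t - 2)*(t + 2)*(t^2 + 2*t) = t*(t - 2)*(t + 2)*(t + 2)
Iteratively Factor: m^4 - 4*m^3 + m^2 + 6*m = (m)*(m^3 - 4*m^2 + m + 6) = m*(m - 2)*(m^2 - 2*m - 3) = m*(m - 2)*(m + 1)*(m - 3)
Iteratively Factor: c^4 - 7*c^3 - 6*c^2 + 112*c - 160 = (c - 2)*(c^3 - 5*c^2 - 16*c + 80) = (c - 4)*(c - 2)*(c^2 - c - 20) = (c - 5)*(c - 4)*(c - 2)*(c + 4)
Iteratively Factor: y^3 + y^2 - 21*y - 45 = (y + 3)*(y^2 - 2*y - 15) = (y - 5)*(y + 3)*(y + 3)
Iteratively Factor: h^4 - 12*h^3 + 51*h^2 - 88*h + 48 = (h - 4)*(h^3 - 8*h^2 + 19*h - 12) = (h - 4)*(h - 1)*(h^2 - 7*h + 12) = (h - 4)^2*(h - 1)*(h - 3)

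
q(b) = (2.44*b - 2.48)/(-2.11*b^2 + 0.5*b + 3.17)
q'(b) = (2.44*b - 2.48)*(4.22*b - 0.5)/(-2.11*b^2 + 0.5*b + 3.17)^2 + 2.44/(-2.11*b^2 + 0.5*b + 3.17) = (5.1484*b^2 - 10.4656*b + 8.9748)/(4.4521*b^4 - 2.11*b^3 - 13.1274*b^2 + 3.17*b + 10.0489)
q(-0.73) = -2.54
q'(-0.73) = 6.85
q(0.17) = -0.65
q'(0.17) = 0.72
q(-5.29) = 0.26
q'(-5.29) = 0.06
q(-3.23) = 0.51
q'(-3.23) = 0.23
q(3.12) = -0.32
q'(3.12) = 0.11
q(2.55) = -0.40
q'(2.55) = 0.18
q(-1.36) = 4.10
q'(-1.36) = 16.40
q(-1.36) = 4.10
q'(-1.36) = 16.40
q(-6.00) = 0.23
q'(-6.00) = 0.04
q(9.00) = -0.12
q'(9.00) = 0.01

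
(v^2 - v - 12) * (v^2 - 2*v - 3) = v^4 - 3*v^3 - 13*v^2 + 27*v + 36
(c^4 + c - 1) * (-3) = -3*c^4 - 3*c + 3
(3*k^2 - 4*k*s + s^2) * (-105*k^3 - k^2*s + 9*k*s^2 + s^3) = -315*k^5 + 417*k^4*s - 74*k^3*s^2 - 34*k^2*s^3 + 5*k*s^4 + s^5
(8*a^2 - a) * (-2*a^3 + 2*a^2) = -16*a^5 + 18*a^4 - 2*a^3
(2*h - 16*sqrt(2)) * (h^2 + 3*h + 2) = 2*h^3 - 16*sqrt(2)*h^2 + 6*h^2 - 48*sqrt(2)*h + 4*h - 32*sqrt(2)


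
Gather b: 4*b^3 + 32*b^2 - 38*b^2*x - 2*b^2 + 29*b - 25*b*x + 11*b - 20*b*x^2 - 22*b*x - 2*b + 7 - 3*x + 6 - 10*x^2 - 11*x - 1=4*b^3 + b^2*(30 - 38*x) + b*(-20*x^2 - 47*x + 38) - 10*x^2 - 14*x + 12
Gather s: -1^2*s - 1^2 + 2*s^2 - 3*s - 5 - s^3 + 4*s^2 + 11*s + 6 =-s^3 + 6*s^2 + 7*s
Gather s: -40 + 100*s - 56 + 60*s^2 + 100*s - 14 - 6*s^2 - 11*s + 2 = 54*s^2 + 189*s - 108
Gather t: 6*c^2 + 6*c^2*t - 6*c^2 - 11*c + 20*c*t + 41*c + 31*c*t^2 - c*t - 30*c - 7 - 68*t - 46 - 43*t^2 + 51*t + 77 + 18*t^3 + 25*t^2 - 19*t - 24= 18*t^3 + t^2*(31*c - 18) + t*(6*c^2 + 19*c - 36)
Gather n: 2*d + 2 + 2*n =2*d + 2*n + 2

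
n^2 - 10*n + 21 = (n - 7)*(n - 3)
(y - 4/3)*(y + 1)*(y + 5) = y^3 + 14*y^2/3 - 3*y - 20/3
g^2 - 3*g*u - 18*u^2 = (g - 6*u)*(g + 3*u)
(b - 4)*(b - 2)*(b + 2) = b^3 - 4*b^2 - 4*b + 16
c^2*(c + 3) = c^3 + 3*c^2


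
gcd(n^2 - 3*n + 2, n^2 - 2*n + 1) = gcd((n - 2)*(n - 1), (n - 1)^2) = n - 1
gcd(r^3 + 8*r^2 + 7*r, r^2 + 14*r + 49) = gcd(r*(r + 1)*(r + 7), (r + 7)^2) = r + 7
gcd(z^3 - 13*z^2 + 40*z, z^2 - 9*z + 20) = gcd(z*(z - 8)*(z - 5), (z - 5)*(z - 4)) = z - 5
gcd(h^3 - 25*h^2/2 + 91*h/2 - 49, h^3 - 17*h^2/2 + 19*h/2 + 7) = h^2 - 9*h + 14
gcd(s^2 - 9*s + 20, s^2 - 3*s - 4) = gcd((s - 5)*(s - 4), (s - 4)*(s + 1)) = s - 4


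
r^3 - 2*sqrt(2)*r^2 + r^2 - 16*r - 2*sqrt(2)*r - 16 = (r + 1)*(r - 4*sqrt(2))*(r + 2*sqrt(2))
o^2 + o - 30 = (o - 5)*(o + 6)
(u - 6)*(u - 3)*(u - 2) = u^3 - 11*u^2 + 36*u - 36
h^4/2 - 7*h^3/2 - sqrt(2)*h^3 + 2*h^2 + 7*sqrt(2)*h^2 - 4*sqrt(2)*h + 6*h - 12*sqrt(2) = (h/2 + 1/2)*(h - 6)*(h - 2)*(h - 2*sqrt(2))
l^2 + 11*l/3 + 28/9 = (l + 4/3)*(l + 7/3)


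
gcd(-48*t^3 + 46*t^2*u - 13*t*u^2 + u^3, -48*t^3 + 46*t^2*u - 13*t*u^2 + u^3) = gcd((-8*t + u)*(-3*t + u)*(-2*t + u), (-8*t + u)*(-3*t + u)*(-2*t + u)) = 48*t^3 - 46*t^2*u + 13*t*u^2 - u^3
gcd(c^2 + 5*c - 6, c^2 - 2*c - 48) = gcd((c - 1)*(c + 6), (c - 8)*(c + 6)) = c + 6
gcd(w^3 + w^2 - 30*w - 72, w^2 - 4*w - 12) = w - 6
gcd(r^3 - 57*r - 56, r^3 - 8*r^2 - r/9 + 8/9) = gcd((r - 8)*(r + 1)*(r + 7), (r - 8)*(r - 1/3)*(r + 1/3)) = r - 8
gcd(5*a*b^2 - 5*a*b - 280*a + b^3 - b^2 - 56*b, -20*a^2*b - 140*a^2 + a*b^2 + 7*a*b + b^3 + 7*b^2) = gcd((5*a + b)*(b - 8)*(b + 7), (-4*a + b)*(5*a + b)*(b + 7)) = 5*a*b + 35*a + b^2 + 7*b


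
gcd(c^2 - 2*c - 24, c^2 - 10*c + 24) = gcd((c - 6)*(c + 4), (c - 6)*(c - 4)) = c - 6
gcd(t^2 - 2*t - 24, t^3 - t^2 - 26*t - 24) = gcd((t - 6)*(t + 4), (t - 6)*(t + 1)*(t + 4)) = t^2 - 2*t - 24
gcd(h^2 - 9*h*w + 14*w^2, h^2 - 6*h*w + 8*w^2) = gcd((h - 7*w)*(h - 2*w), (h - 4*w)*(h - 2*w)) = -h + 2*w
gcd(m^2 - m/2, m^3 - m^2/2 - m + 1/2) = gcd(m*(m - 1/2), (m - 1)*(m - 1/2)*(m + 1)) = m - 1/2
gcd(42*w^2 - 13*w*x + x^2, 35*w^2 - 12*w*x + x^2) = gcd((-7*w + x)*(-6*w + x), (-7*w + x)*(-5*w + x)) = -7*w + x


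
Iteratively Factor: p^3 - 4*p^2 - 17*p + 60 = (p + 4)*(p^2 - 8*p + 15) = (p - 5)*(p + 4)*(p - 3)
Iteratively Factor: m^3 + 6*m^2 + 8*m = (m + 4)*(m^2 + 2*m) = m*(m + 4)*(m + 2)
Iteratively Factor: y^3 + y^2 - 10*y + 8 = (y + 4)*(y^2 - 3*y + 2) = (y - 1)*(y + 4)*(y - 2)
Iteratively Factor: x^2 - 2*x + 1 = (x - 1)*(x - 1)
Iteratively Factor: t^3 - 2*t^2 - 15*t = (t + 3)*(t^2 - 5*t) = t*(t + 3)*(t - 5)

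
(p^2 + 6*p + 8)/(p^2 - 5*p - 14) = (p + 4)/(p - 7)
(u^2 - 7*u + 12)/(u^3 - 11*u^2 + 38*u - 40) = (u - 3)/(u^2 - 7*u + 10)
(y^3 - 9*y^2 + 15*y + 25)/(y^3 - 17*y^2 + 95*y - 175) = (y + 1)/(y - 7)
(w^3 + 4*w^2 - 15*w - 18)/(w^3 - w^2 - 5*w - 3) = (w + 6)/(w + 1)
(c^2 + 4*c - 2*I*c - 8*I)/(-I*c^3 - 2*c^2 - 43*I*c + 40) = (I*c^2 + c*(2 + 4*I) + 8)/(c^3 - 2*I*c^2 + 43*c + 40*I)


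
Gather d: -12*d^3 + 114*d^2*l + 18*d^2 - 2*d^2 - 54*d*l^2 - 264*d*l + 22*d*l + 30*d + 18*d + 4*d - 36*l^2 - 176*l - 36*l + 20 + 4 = -12*d^3 + d^2*(114*l + 16) + d*(-54*l^2 - 242*l + 52) - 36*l^2 - 212*l + 24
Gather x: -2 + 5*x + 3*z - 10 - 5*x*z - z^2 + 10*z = x*(5 - 5*z) - z^2 + 13*z - 12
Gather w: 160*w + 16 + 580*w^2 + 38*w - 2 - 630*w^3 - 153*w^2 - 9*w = -630*w^3 + 427*w^2 + 189*w + 14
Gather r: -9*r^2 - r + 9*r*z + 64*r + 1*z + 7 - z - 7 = -9*r^2 + r*(9*z + 63)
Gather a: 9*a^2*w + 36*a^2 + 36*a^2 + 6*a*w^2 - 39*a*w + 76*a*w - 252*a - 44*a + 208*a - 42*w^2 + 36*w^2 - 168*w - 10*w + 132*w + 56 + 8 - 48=a^2*(9*w + 72) + a*(6*w^2 + 37*w - 88) - 6*w^2 - 46*w + 16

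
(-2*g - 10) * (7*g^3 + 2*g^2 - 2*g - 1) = -14*g^4 - 74*g^3 - 16*g^2 + 22*g + 10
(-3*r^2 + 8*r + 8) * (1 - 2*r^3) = 6*r^5 - 16*r^4 - 16*r^3 - 3*r^2 + 8*r + 8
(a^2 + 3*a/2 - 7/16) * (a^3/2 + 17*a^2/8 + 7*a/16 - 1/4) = a^5/2 + 23*a^4/8 + 109*a^3/32 - 67*a^2/128 - 145*a/256 + 7/64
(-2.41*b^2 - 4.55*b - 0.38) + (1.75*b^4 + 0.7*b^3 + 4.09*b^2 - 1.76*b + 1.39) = 1.75*b^4 + 0.7*b^3 + 1.68*b^2 - 6.31*b + 1.01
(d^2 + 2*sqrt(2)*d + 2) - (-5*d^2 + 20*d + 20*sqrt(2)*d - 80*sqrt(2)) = 6*d^2 - 18*sqrt(2)*d - 20*d + 2 + 80*sqrt(2)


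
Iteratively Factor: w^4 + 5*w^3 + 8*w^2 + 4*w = (w + 1)*(w^3 + 4*w^2 + 4*w) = (w + 1)*(w + 2)*(w^2 + 2*w) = w*(w + 1)*(w + 2)*(w + 2)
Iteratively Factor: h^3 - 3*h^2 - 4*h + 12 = (h - 2)*(h^2 - h - 6) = (h - 2)*(h + 2)*(h - 3)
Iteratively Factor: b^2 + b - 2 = (b - 1)*(b + 2)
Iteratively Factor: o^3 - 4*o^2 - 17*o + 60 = (o - 3)*(o^2 - o - 20) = (o - 3)*(o + 4)*(o - 5)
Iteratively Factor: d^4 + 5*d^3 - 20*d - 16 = (d - 2)*(d^3 + 7*d^2 + 14*d + 8) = (d - 2)*(d + 4)*(d^2 + 3*d + 2) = (d - 2)*(d + 1)*(d + 4)*(d + 2)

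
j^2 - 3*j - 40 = (j - 8)*(j + 5)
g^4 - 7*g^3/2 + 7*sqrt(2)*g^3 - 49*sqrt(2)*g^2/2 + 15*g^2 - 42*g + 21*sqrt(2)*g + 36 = (g - 2)*(g - 3/2)*(g + sqrt(2))*(g + 6*sqrt(2))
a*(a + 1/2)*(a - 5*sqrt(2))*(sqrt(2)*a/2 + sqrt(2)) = sqrt(2)*a^4/2 - 5*a^3 + 5*sqrt(2)*a^3/4 - 25*a^2/2 + sqrt(2)*a^2/2 - 5*a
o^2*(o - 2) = o^3 - 2*o^2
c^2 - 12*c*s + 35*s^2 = (c - 7*s)*(c - 5*s)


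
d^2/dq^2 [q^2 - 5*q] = 2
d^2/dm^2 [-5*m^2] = -10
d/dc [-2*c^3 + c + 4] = 1 - 6*c^2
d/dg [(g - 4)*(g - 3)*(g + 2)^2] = 4*g^3 - 9*g^2 - 24*g + 20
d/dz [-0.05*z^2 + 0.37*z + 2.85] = 0.37 - 0.1*z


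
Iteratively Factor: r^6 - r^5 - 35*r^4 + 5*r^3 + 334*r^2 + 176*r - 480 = (r - 5)*(r^5 + 4*r^4 - 15*r^3 - 70*r^2 - 16*r + 96) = (r - 5)*(r - 4)*(r^4 + 8*r^3 + 17*r^2 - 2*r - 24) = (r - 5)*(r - 4)*(r - 1)*(r^3 + 9*r^2 + 26*r + 24) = (r - 5)*(r - 4)*(r - 1)*(r + 4)*(r^2 + 5*r + 6) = (r - 5)*(r - 4)*(r - 1)*(r + 2)*(r + 4)*(r + 3)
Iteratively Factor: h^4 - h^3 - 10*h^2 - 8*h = (h)*(h^3 - h^2 - 10*h - 8) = h*(h - 4)*(h^2 + 3*h + 2) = h*(h - 4)*(h + 2)*(h + 1)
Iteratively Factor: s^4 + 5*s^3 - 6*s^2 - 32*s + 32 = (s - 2)*(s^3 + 7*s^2 + 8*s - 16) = (s - 2)*(s + 4)*(s^2 + 3*s - 4) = (s - 2)*(s + 4)^2*(s - 1)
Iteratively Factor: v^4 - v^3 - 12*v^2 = (v)*(v^3 - v^2 - 12*v) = v^2*(v^2 - v - 12) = v^2*(v - 4)*(v + 3)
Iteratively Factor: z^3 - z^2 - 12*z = (z - 4)*(z^2 + 3*z) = z*(z - 4)*(z + 3)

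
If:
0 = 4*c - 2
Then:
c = 1/2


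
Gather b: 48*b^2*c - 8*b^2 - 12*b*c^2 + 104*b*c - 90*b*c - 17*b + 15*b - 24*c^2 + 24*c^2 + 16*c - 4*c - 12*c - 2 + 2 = b^2*(48*c - 8) + b*(-12*c^2 + 14*c - 2)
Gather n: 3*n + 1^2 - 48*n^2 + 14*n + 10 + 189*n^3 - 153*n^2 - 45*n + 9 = 189*n^3 - 201*n^2 - 28*n + 20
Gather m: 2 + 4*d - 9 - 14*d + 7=-10*d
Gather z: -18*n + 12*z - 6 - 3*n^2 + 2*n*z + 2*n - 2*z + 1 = -3*n^2 - 16*n + z*(2*n + 10) - 5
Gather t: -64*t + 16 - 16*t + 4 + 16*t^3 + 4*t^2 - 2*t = 16*t^3 + 4*t^2 - 82*t + 20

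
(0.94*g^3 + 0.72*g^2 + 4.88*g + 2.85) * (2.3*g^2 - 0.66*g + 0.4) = 2.162*g^5 + 1.0356*g^4 + 11.1248*g^3 + 3.6222*g^2 + 0.0709999999999997*g + 1.14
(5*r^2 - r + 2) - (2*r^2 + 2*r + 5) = 3*r^2 - 3*r - 3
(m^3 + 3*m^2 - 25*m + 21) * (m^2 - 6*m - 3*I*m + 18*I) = m^5 - 3*m^4 - 3*I*m^4 - 43*m^3 + 9*I*m^3 + 171*m^2 + 129*I*m^2 - 126*m - 513*I*m + 378*I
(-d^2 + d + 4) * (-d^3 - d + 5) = d^5 - d^4 - 3*d^3 - 6*d^2 + d + 20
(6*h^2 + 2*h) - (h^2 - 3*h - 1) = 5*h^2 + 5*h + 1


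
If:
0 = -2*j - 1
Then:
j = -1/2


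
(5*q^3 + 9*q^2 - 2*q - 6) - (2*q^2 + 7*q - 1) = 5*q^3 + 7*q^2 - 9*q - 5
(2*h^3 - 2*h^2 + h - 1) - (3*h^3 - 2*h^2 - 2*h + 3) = -h^3 + 3*h - 4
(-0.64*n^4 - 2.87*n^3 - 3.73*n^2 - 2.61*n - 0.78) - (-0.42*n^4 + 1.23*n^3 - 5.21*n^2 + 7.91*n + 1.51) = -0.22*n^4 - 4.1*n^3 + 1.48*n^2 - 10.52*n - 2.29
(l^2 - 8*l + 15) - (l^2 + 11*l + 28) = -19*l - 13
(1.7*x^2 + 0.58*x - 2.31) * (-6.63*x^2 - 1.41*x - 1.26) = -11.271*x^4 - 6.2424*x^3 + 12.3555*x^2 + 2.5263*x + 2.9106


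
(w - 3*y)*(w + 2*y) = w^2 - w*y - 6*y^2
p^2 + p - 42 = (p - 6)*(p + 7)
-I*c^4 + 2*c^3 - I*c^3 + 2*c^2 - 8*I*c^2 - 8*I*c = c*(c - 2*I)*(c + 4*I)*(-I*c - I)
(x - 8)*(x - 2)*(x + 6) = x^3 - 4*x^2 - 44*x + 96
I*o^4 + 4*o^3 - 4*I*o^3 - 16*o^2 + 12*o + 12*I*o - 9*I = (o - 3)*(o - 3*I)*(o - I)*(I*o - I)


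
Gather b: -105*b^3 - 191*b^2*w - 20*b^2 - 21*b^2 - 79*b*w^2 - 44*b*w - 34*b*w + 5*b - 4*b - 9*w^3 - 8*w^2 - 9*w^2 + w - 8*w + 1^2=-105*b^3 + b^2*(-191*w - 41) + b*(-79*w^2 - 78*w + 1) - 9*w^3 - 17*w^2 - 7*w + 1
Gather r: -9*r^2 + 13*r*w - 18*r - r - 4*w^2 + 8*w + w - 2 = -9*r^2 + r*(13*w - 19) - 4*w^2 + 9*w - 2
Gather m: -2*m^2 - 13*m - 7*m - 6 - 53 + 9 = -2*m^2 - 20*m - 50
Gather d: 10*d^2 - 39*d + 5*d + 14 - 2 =10*d^2 - 34*d + 12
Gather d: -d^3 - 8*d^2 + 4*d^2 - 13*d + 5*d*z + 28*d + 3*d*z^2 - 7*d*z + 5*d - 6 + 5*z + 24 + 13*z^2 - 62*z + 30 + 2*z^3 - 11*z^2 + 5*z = -d^3 - 4*d^2 + d*(3*z^2 - 2*z + 20) + 2*z^3 + 2*z^2 - 52*z + 48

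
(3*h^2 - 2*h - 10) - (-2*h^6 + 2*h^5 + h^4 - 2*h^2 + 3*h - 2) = 2*h^6 - 2*h^5 - h^4 + 5*h^2 - 5*h - 8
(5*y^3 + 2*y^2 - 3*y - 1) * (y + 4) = 5*y^4 + 22*y^3 + 5*y^2 - 13*y - 4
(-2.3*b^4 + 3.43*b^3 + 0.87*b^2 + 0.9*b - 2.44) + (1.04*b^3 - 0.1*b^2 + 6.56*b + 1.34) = -2.3*b^4 + 4.47*b^3 + 0.77*b^2 + 7.46*b - 1.1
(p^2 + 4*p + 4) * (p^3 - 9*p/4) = p^5 + 4*p^4 + 7*p^3/4 - 9*p^2 - 9*p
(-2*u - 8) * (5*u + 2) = -10*u^2 - 44*u - 16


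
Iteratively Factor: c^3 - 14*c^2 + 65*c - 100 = (c - 5)*(c^2 - 9*c + 20) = (c - 5)*(c - 4)*(c - 5)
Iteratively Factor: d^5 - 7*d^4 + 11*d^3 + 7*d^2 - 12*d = (d - 4)*(d^4 - 3*d^3 - d^2 + 3*d) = d*(d - 4)*(d^3 - 3*d^2 - d + 3) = d*(d - 4)*(d - 3)*(d^2 - 1) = d*(d - 4)*(d - 3)*(d - 1)*(d + 1)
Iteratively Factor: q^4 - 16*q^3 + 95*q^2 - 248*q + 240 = (q - 4)*(q^3 - 12*q^2 + 47*q - 60) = (q - 4)*(q - 3)*(q^2 - 9*q + 20) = (q - 4)^2*(q - 3)*(q - 5)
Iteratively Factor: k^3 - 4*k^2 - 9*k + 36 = (k + 3)*(k^2 - 7*k + 12) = (k - 4)*(k + 3)*(k - 3)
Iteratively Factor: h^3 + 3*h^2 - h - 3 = (h + 1)*(h^2 + 2*h - 3) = (h + 1)*(h + 3)*(h - 1)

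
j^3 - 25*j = j*(j - 5)*(j + 5)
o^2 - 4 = (o - 2)*(o + 2)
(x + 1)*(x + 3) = x^2 + 4*x + 3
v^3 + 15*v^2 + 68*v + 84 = (v + 2)*(v + 6)*(v + 7)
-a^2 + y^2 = (-a + y)*(a + y)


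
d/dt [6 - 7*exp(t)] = -7*exp(t)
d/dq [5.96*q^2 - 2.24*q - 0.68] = 11.92*q - 2.24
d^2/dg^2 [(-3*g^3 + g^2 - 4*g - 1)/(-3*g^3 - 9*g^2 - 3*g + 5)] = 2*(-90*g^6 + 27*g^5 + 675*g^4 + 588*g^3 + 360*g^2 + 891*g + 89)/(27*g^9 + 243*g^8 + 810*g^7 + 1080*g^6 - 1242*g^4 - 558*g^3 + 540*g^2 + 225*g - 125)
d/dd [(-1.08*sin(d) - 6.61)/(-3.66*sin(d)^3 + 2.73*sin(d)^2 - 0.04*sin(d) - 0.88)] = (-7.9056*sin(d)^3 - 69.6294*sin(d)^2 + 36.0906*sin(d) + 0.686)*cos(d)/(13.3956*sin(d)^6 - 19.9836*sin(d)^5 + 7.7457*sin(d)^4 + 6.2232*sin(d)^3 - 4.8032*sin(d)^2 + 0.0704*sin(d) + 0.7744)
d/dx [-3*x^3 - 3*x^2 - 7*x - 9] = -9*x^2 - 6*x - 7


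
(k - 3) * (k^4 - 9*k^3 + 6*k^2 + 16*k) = k^5 - 12*k^4 + 33*k^3 - 2*k^2 - 48*k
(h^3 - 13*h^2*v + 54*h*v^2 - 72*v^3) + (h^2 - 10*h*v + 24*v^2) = h^3 - 13*h^2*v + h^2 + 54*h*v^2 - 10*h*v - 72*v^3 + 24*v^2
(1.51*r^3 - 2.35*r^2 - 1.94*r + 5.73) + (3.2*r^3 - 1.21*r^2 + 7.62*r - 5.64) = 4.71*r^3 - 3.56*r^2 + 5.68*r + 0.0900000000000007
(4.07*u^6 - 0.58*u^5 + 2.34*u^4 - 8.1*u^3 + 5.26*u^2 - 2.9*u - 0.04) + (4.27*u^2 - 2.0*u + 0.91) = 4.07*u^6 - 0.58*u^5 + 2.34*u^4 - 8.1*u^3 + 9.53*u^2 - 4.9*u + 0.87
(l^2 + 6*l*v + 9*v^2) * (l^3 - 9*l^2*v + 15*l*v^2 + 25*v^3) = l^5 - 3*l^4*v - 30*l^3*v^2 + 34*l^2*v^3 + 285*l*v^4 + 225*v^5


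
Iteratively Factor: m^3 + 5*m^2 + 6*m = (m + 2)*(m^2 + 3*m) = (m + 2)*(m + 3)*(m)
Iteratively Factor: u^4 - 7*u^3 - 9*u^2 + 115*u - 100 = (u - 5)*(u^3 - 2*u^2 - 19*u + 20) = (u - 5)*(u - 1)*(u^2 - u - 20) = (u - 5)*(u - 1)*(u + 4)*(u - 5)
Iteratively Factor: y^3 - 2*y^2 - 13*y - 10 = (y + 1)*(y^2 - 3*y - 10) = (y - 5)*(y + 1)*(y + 2)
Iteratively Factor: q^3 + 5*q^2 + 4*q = (q)*(q^2 + 5*q + 4) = q*(q + 4)*(q + 1)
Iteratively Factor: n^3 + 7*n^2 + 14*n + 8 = (n + 2)*(n^2 + 5*n + 4) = (n + 1)*(n + 2)*(n + 4)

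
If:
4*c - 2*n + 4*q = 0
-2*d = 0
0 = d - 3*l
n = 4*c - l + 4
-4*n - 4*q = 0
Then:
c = -6/5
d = 0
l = 0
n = -4/5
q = 4/5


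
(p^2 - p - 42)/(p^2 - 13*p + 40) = (p^2 - p - 42)/(p^2 - 13*p + 40)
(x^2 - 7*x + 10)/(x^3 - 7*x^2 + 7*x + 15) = (x - 2)/(x^2 - 2*x - 3)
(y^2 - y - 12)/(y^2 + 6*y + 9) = (y - 4)/(y + 3)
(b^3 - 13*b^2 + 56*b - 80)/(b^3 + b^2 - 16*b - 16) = (b^2 - 9*b + 20)/(b^2 + 5*b + 4)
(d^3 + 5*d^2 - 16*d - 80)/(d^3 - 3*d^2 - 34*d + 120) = (d^2 + 9*d + 20)/(d^2 + d - 30)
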